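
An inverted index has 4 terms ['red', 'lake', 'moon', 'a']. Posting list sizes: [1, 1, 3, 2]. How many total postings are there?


Summing posting list sizes:
'red': 1 postings
'lake': 1 postings
'moon': 3 postings
'a': 2 postings
Total = 1 + 1 + 3 + 2 = 7

7


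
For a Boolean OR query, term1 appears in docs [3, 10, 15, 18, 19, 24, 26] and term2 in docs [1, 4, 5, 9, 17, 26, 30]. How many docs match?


Boolean OR: find union of posting lists
term1 docs: [3, 10, 15, 18, 19, 24, 26]
term2 docs: [1, 4, 5, 9, 17, 26, 30]
Union: [1, 3, 4, 5, 9, 10, 15, 17, 18, 19, 24, 26, 30]
|union| = 13

13


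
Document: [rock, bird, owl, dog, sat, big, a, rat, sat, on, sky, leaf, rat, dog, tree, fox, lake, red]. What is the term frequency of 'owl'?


Document has 18 words
Scanning for 'owl':
Found at positions: [2]
Count = 1

1


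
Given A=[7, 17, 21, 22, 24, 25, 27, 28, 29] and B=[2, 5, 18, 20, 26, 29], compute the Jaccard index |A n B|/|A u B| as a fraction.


A intersect B = [29]
|A intersect B| = 1
A union B = [2, 5, 7, 17, 18, 20, 21, 22, 24, 25, 26, 27, 28, 29]
|A union B| = 14
Jaccard = 1/14 = 1/14

1/14


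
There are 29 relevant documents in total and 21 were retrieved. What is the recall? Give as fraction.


Recall = retrieved_relevant / total_relevant
= 21 / 29
= 21 / (21 + 8)
= 21/29

21/29


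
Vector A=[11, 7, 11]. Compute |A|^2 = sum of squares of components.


|A|^2 = sum of squared components
A[0]^2 = 11^2 = 121
A[1]^2 = 7^2 = 49
A[2]^2 = 11^2 = 121
Sum = 121 + 49 + 121 = 291

291


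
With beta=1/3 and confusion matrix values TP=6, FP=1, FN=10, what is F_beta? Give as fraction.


P = TP/(TP+FP) = 6/7 = 6/7
R = TP/(TP+FN) = 6/16 = 3/8
beta^2 = 1/3^2 = 1/9
(1 + beta^2) = 10/9
Numerator = (1+beta^2)*P*R = 5/14
Denominator = beta^2*P + R = 2/21 + 3/8 = 79/168
F_beta = 60/79

60/79


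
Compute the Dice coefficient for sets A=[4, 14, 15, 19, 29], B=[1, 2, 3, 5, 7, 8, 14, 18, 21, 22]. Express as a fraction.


A intersect B = [14]
|A intersect B| = 1
|A| = 5, |B| = 10
Dice = 2*1 / (5+10)
= 2 / 15 = 2/15

2/15


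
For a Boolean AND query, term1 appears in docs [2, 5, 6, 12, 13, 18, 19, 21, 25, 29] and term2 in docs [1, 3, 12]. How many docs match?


Boolean AND: find intersection of posting lists
term1 docs: [2, 5, 6, 12, 13, 18, 19, 21, 25, 29]
term2 docs: [1, 3, 12]
Intersection: [12]
|intersection| = 1

1


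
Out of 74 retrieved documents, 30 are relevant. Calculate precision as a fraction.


Precision = relevant_retrieved / total_retrieved
= 30 / 74
= 30 / (30 + 44)
= 15/37

15/37


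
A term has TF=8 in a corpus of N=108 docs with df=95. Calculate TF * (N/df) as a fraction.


TF * (N/df)
= 8 * (108/95)
= 8 * 108/95
= 864/95

864/95


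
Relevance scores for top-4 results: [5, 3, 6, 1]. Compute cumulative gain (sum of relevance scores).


Cumulative Gain = sum of relevance scores
Position 1: rel=5, running sum=5
Position 2: rel=3, running sum=8
Position 3: rel=6, running sum=14
Position 4: rel=1, running sum=15
CG = 15

15


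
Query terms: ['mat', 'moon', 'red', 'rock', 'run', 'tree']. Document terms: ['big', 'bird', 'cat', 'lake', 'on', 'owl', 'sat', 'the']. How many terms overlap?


Query terms: ['mat', 'moon', 'red', 'rock', 'run', 'tree']
Document terms: ['big', 'bird', 'cat', 'lake', 'on', 'owl', 'sat', 'the']
Common terms: []
Overlap count = 0

0


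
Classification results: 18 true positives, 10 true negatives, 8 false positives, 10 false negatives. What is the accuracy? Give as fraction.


Accuracy = (TP + TN) / (TP + TN + FP + FN)
TP + TN = 18 + 10 = 28
Total = 18 + 10 + 8 + 10 = 46
Accuracy = 28 / 46 = 14/23

14/23


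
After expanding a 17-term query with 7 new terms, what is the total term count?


Original terms: 17
Expansion terms: 7
Total = 17 + 7 = 24

24


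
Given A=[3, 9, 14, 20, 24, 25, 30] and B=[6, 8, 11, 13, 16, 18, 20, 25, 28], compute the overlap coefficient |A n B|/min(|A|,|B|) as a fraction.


A intersect B = [20, 25]
|A intersect B| = 2
min(|A|, |B|) = min(7, 9) = 7
Overlap = 2 / 7 = 2/7

2/7


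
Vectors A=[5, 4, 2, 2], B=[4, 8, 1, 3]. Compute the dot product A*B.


Dot product = sum of element-wise products
A[0]*B[0] = 5*4 = 20
A[1]*B[1] = 4*8 = 32
A[2]*B[2] = 2*1 = 2
A[3]*B[3] = 2*3 = 6
Sum = 20 + 32 + 2 + 6 = 60

60


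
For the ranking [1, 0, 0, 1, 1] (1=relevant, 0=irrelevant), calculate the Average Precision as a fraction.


Computing P@k for each relevant position:
Position 1: relevant, P@1 = 1/1 = 1
Position 2: not relevant
Position 3: not relevant
Position 4: relevant, P@4 = 2/4 = 1/2
Position 5: relevant, P@5 = 3/5 = 3/5
Sum of P@k = 1 + 1/2 + 3/5 = 21/10
AP = 21/10 / 3 = 7/10

7/10


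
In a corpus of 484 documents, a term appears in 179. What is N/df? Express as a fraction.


IDF ratio = N / df
= 484 / 179
= 484/179

484/179


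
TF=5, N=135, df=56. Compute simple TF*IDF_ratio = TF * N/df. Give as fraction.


TF * (N/df)
= 5 * (135/56)
= 5 * 135/56
= 675/56

675/56


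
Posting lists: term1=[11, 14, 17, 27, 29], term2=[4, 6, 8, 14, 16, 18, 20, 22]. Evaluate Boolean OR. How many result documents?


Boolean OR: find union of posting lists
term1 docs: [11, 14, 17, 27, 29]
term2 docs: [4, 6, 8, 14, 16, 18, 20, 22]
Union: [4, 6, 8, 11, 14, 16, 17, 18, 20, 22, 27, 29]
|union| = 12

12


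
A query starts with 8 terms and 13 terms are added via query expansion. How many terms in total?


Original terms: 8
Expansion terms: 13
Total = 8 + 13 = 21

21


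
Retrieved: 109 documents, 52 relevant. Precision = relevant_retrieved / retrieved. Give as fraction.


Precision = relevant_retrieved / total_retrieved
= 52 / 109
= 52 / (52 + 57)
= 52/109

52/109


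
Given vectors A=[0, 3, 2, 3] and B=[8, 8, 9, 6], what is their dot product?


Dot product = sum of element-wise products
A[0]*B[0] = 0*8 = 0
A[1]*B[1] = 3*8 = 24
A[2]*B[2] = 2*9 = 18
A[3]*B[3] = 3*6 = 18
Sum = 0 + 24 + 18 + 18 = 60

60


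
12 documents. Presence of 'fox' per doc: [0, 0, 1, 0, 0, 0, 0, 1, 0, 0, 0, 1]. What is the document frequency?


Checking each document for 'fox':
Doc 1: absent
Doc 2: absent
Doc 3: present
Doc 4: absent
Doc 5: absent
Doc 6: absent
Doc 7: absent
Doc 8: present
Doc 9: absent
Doc 10: absent
Doc 11: absent
Doc 12: present
df = sum of presences = 0 + 0 + 1 + 0 + 0 + 0 + 0 + 1 + 0 + 0 + 0 + 1 = 3

3


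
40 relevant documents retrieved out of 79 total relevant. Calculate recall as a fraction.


Recall = retrieved_relevant / total_relevant
= 40 / 79
= 40 / (40 + 39)
= 40/79

40/79


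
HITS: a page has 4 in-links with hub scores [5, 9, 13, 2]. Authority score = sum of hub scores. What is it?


Authority = sum of hub scores of in-linkers
In-link 1: hub score = 5
In-link 2: hub score = 9
In-link 3: hub score = 13
In-link 4: hub score = 2
Authority = 5 + 9 + 13 + 2 = 29

29


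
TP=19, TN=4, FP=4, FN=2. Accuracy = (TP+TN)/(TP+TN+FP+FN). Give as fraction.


Accuracy = (TP + TN) / (TP + TN + FP + FN)
TP + TN = 19 + 4 = 23
Total = 19 + 4 + 4 + 2 = 29
Accuracy = 23 / 29 = 23/29

23/29


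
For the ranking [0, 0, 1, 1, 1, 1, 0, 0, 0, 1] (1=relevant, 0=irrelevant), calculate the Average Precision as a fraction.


Computing P@k for each relevant position:
Position 1: not relevant
Position 2: not relevant
Position 3: relevant, P@3 = 1/3 = 1/3
Position 4: relevant, P@4 = 2/4 = 1/2
Position 5: relevant, P@5 = 3/5 = 3/5
Position 6: relevant, P@6 = 4/6 = 2/3
Position 7: not relevant
Position 8: not relevant
Position 9: not relevant
Position 10: relevant, P@10 = 5/10 = 1/2
Sum of P@k = 1/3 + 1/2 + 3/5 + 2/3 + 1/2 = 13/5
AP = 13/5 / 5 = 13/25

13/25


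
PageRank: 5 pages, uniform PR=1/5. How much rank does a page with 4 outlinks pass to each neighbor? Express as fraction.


Initial PR = 1/5 = 1/5
Outlinks = 4
Contribution per link = PR / outlinks
= 1/5 / 4
= 1/20

1/20


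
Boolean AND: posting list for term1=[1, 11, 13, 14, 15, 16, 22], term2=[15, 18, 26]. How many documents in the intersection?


Boolean AND: find intersection of posting lists
term1 docs: [1, 11, 13, 14, 15, 16, 22]
term2 docs: [15, 18, 26]
Intersection: [15]
|intersection| = 1

1


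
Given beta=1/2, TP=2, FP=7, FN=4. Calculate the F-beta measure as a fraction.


P = TP/(TP+FP) = 2/9 = 2/9
R = TP/(TP+FN) = 2/6 = 1/3
beta^2 = 1/2^2 = 1/4
(1 + beta^2) = 5/4
Numerator = (1+beta^2)*P*R = 5/54
Denominator = beta^2*P + R = 1/18 + 1/3 = 7/18
F_beta = 5/21

5/21


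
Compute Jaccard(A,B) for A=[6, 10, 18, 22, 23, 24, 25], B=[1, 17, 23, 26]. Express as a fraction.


A intersect B = [23]
|A intersect B| = 1
A union B = [1, 6, 10, 17, 18, 22, 23, 24, 25, 26]
|A union B| = 10
Jaccard = 1/10 = 1/10

1/10


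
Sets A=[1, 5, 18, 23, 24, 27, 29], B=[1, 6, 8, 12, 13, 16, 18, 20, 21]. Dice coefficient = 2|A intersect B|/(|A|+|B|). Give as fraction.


A intersect B = [1, 18]
|A intersect B| = 2
|A| = 7, |B| = 9
Dice = 2*2 / (7+9)
= 4 / 16 = 1/4

1/4


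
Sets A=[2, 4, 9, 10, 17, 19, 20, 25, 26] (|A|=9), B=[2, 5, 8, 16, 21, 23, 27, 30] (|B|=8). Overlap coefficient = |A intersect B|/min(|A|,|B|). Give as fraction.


A intersect B = [2]
|A intersect B| = 1
min(|A|, |B|) = min(9, 8) = 8
Overlap = 1 / 8 = 1/8

1/8


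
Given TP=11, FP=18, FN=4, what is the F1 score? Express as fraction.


F1 = 2 * P * R / (P + R)
P = TP/(TP+FP) = 11/29 = 11/29
R = TP/(TP+FN) = 11/15 = 11/15
2 * P * R = 2 * 11/29 * 11/15 = 242/435
P + R = 11/29 + 11/15 = 484/435
F1 = 242/435 / 484/435 = 1/2

1/2


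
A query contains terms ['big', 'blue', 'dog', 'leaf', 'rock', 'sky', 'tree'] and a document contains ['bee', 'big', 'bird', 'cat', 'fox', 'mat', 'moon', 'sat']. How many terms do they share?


Query terms: ['big', 'blue', 'dog', 'leaf', 'rock', 'sky', 'tree']
Document terms: ['bee', 'big', 'bird', 'cat', 'fox', 'mat', 'moon', 'sat']
Common terms: ['big']
Overlap count = 1

1


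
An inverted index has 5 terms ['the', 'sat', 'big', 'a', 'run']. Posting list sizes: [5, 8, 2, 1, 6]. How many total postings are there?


Summing posting list sizes:
'the': 5 postings
'sat': 8 postings
'big': 2 postings
'a': 1 postings
'run': 6 postings
Total = 5 + 8 + 2 + 1 + 6 = 22

22


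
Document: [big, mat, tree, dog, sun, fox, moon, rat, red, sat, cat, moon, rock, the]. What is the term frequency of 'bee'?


Document has 14 words
Scanning for 'bee':
Term not found in document
Count = 0

0


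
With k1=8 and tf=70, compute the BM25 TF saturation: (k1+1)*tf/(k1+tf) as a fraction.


BM25 TF component = (k1+1)*tf / (k1+tf)
k1 = 8, tf = 70
Numerator = (8+1)*70 = 630
Denominator = 8 + 70 = 78
= 630/78 = 105/13

105/13


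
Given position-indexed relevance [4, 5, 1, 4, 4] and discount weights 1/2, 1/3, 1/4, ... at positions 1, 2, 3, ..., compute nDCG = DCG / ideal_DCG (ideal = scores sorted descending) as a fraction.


Position discount weights w_i = 1/(i+1) for i=1..5:
Weights = [1/2, 1/3, 1/4, 1/5, 1/6]
Actual relevance: [4, 5, 1, 4, 4]
DCG = 4/2 + 5/3 + 1/4 + 4/5 + 4/6 = 323/60
Ideal relevance (sorted desc): [5, 4, 4, 4, 1]
Ideal DCG = 5/2 + 4/3 + 4/4 + 4/5 + 1/6 = 29/5
nDCG = DCG / ideal_DCG = 323/60 / 29/5 = 323/348

323/348


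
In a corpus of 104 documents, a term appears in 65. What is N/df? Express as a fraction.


IDF ratio = N / df
= 104 / 65
= 8/5

8/5


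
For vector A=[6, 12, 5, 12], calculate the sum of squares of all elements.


|A|^2 = sum of squared components
A[0]^2 = 6^2 = 36
A[1]^2 = 12^2 = 144
A[2]^2 = 5^2 = 25
A[3]^2 = 12^2 = 144
Sum = 36 + 144 + 25 + 144 = 349

349


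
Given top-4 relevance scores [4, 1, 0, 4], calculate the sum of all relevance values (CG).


Cumulative Gain = sum of relevance scores
Position 1: rel=4, running sum=4
Position 2: rel=1, running sum=5
Position 3: rel=0, running sum=5
Position 4: rel=4, running sum=9
CG = 9

9


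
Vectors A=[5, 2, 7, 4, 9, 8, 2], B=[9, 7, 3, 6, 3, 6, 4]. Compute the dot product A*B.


Dot product = sum of element-wise products
A[0]*B[0] = 5*9 = 45
A[1]*B[1] = 2*7 = 14
A[2]*B[2] = 7*3 = 21
A[3]*B[3] = 4*6 = 24
A[4]*B[4] = 9*3 = 27
A[5]*B[5] = 8*6 = 48
A[6]*B[6] = 2*4 = 8
Sum = 45 + 14 + 21 + 24 + 27 + 48 + 8 = 187

187


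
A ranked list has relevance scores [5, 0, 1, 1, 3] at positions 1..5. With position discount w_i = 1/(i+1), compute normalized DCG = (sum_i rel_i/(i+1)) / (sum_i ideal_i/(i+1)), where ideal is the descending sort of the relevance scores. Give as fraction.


Position discount weights w_i = 1/(i+1) for i=1..5:
Weights = [1/2, 1/3, 1/4, 1/5, 1/6]
Actual relevance: [5, 0, 1, 1, 3]
DCG = 5/2 + 0/3 + 1/4 + 1/5 + 3/6 = 69/20
Ideal relevance (sorted desc): [5, 3, 1, 1, 0]
Ideal DCG = 5/2 + 3/3 + 1/4 + 1/5 + 0/6 = 79/20
nDCG = DCG / ideal_DCG = 69/20 / 79/20 = 69/79

69/79


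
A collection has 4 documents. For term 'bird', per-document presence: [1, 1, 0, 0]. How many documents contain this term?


Checking each document for 'bird':
Doc 1: present
Doc 2: present
Doc 3: absent
Doc 4: absent
df = sum of presences = 1 + 1 + 0 + 0 = 2

2


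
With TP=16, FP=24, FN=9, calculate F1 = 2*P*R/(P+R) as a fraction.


F1 = 2 * P * R / (P + R)
P = TP/(TP+FP) = 16/40 = 2/5
R = TP/(TP+FN) = 16/25 = 16/25
2 * P * R = 2 * 2/5 * 16/25 = 64/125
P + R = 2/5 + 16/25 = 26/25
F1 = 64/125 / 26/25 = 32/65

32/65


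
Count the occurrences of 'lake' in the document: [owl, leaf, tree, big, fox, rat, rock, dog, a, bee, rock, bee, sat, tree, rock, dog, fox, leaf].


Document has 18 words
Scanning for 'lake':
Term not found in document
Count = 0

0


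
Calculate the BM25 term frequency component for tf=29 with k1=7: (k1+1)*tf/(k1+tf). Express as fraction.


BM25 TF component = (k1+1)*tf / (k1+tf)
k1 = 7, tf = 29
Numerator = (7+1)*29 = 232
Denominator = 7 + 29 = 36
= 232/36 = 58/9

58/9


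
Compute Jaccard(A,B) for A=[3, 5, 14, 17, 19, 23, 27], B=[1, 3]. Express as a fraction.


A intersect B = [3]
|A intersect B| = 1
A union B = [1, 3, 5, 14, 17, 19, 23, 27]
|A union B| = 8
Jaccard = 1/8 = 1/8

1/8


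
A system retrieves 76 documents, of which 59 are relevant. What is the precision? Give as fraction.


Precision = relevant_retrieved / total_retrieved
= 59 / 76
= 59 / (59 + 17)
= 59/76

59/76


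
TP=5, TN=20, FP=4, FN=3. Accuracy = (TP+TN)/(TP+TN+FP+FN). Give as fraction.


Accuracy = (TP + TN) / (TP + TN + FP + FN)
TP + TN = 5 + 20 = 25
Total = 5 + 20 + 4 + 3 = 32
Accuracy = 25 / 32 = 25/32

25/32


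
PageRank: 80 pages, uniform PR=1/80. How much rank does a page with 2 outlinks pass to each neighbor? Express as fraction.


Initial PR = 1/80 = 1/80
Outlinks = 2
Contribution per link = PR / outlinks
= 1/80 / 2
= 1/160

1/160


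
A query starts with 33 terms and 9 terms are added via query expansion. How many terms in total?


Original terms: 33
Expansion terms: 9
Total = 33 + 9 = 42

42


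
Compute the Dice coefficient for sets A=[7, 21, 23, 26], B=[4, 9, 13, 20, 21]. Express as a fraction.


A intersect B = [21]
|A intersect B| = 1
|A| = 4, |B| = 5
Dice = 2*1 / (4+5)
= 2 / 9 = 2/9

2/9


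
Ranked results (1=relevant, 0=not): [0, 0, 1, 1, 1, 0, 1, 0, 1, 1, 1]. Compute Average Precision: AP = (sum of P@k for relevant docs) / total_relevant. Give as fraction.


Computing P@k for each relevant position:
Position 1: not relevant
Position 2: not relevant
Position 3: relevant, P@3 = 1/3 = 1/3
Position 4: relevant, P@4 = 2/4 = 1/2
Position 5: relevant, P@5 = 3/5 = 3/5
Position 6: not relevant
Position 7: relevant, P@7 = 4/7 = 4/7
Position 8: not relevant
Position 9: relevant, P@9 = 5/9 = 5/9
Position 10: relevant, P@10 = 6/10 = 3/5
Position 11: relevant, P@11 = 7/11 = 7/11
Sum of P@k = 1/3 + 1/2 + 3/5 + 4/7 + 5/9 + 3/5 + 7/11 = 26311/6930
AP = 26311/6930 / 7 = 26311/48510

26311/48510


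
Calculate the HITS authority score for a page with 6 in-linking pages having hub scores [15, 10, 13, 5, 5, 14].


Authority = sum of hub scores of in-linkers
In-link 1: hub score = 15
In-link 2: hub score = 10
In-link 3: hub score = 13
In-link 4: hub score = 5
In-link 5: hub score = 5
In-link 6: hub score = 14
Authority = 15 + 10 + 13 + 5 + 5 + 14 = 62

62


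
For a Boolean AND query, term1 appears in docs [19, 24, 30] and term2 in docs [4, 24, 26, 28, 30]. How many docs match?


Boolean AND: find intersection of posting lists
term1 docs: [19, 24, 30]
term2 docs: [4, 24, 26, 28, 30]
Intersection: [24, 30]
|intersection| = 2

2


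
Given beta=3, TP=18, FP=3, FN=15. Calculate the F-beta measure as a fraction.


P = TP/(TP+FP) = 18/21 = 6/7
R = TP/(TP+FN) = 18/33 = 6/11
beta^2 = 3^2 = 9
(1 + beta^2) = 10
Numerator = (1+beta^2)*P*R = 360/77
Denominator = beta^2*P + R = 54/7 + 6/11 = 636/77
F_beta = 30/53

30/53


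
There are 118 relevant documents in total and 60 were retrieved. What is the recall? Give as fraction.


Recall = retrieved_relevant / total_relevant
= 60 / 118
= 60 / (60 + 58)
= 30/59

30/59


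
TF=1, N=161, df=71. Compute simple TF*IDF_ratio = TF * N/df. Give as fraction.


TF * (N/df)
= 1 * (161/71)
= 1 * 161/71
= 161/71

161/71


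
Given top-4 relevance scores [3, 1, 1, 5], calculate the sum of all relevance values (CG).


Cumulative Gain = sum of relevance scores
Position 1: rel=3, running sum=3
Position 2: rel=1, running sum=4
Position 3: rel=1, running sum=5
Position 4: rel=5, running sum=10
CG = 10

10


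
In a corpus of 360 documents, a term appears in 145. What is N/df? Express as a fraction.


IDF ratio = N / df
= 360 / 145
= 72/29

72/29


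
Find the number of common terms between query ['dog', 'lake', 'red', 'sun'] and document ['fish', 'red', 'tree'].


Query terms: ['dog', 'lake', 'red', 'sun']
Document terms: ['fish', 'red', 'tree']
Common terms: ['red']
Overlap count = 1

1


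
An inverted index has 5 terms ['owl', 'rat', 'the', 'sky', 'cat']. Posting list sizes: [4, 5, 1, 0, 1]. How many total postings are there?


Summing posting list sizes:
'owl': 4 postings
'rat': 5 postings
'the': 1 postings
'sky': 0 postings
'cat': 1 postings
Total = 4 + 5 + 1 + 0 + 1 = 11

11


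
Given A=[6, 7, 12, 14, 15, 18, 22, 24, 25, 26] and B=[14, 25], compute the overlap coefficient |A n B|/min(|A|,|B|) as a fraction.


A intersect B = [14, 25]
|A intersect B| = 2
min(|A|, |B|) = min(10, 2) = 2
Overlap = 2 / 2 = 1

1


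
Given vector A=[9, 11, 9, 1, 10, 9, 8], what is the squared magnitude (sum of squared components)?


|A|^2 = sum of squared components
A[0]^2 = 9^2 = 81
A[1]^2 = 11^2 = 121
A[2]^2 = 9^2 = 81
A[3]^2 = 1^2 = 1
A[4]^2 = 10^2 = 100
A[5]^2 = 9^2 = 81
A[6]^2 = 8^2 = 64
Sum = 81 + 121 + 81 + 1 + 100 + 81 + 64 = 529

529


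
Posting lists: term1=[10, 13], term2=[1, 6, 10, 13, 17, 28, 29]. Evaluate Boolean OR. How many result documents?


Boolean OR: find union of posting lists
term1 docs: [10, 13]
term2 docs: [1, 6, 10, 13, 17, 28, 29]
Union: [1, 6, 10, 13, 17, 28, 29]
|union| = 7

7


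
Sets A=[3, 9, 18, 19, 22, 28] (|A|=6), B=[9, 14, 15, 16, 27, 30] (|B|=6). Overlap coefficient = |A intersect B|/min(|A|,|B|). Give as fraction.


A intersect B = [9]
|A intersect B| = 1
min(|A|, |B|) = min(6, 6) = 6
Overlap = 1 / 6 = 1/6

1/6


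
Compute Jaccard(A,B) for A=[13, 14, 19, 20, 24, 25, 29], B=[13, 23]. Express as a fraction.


A intersect B = [13]
|A intersect B| = 1
A union B = [13, 14, 19, 20, 23, 24, 25, 29]
|A union B| = 8
Jaccard = 1/8 = 1/8

1/8


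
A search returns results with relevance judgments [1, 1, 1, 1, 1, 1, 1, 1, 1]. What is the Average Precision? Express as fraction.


Computing P@k for each relevant position:
Position 1: relevant, P@1 = 1/1 = 1
Position 2: relevant, P@2 = 2/2 = 1
Position 3: relevant, P@3 = 3/3 = 1
Position 4: relevant, P@4 = 4/4 = 1
Position 5: relevant, P@5 = 5/5 = 1
Position 6: relevant, P@6 = 6/6 = 1
Position 7: relevant, P@7 = 7/7 = 1
Position 8: relevant, P@8 = 8/8 = 1
Position 9: relevant, P@9 = 9/9 = 1
Sum of P@k = 1 + 1 + 1 + 1 + 1 + 1 + 1 + 1 + 1 = 9
AP = 9 / 9 = 1

1


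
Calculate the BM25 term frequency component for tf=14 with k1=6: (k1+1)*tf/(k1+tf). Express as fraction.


BM25 TF component = (k1+1)*tf / (k1+tf)
k1 = 6, tf = 14
Numerator = (6+1)*14 = 98
Denominator = 6 + 14 = 20
= 98/20 = 49/10

49/10


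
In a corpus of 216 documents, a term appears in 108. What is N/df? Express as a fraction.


IDF ratio = N / df
= 216 / 108
= 2

2


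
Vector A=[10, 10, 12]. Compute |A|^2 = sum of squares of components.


|A|^2 = sum of squared components
A[0]^2 = 10^2 = 100
A[1]^2 = 10^2 = 100
A[2]^2 = 12^2 = 144
Sum = 100 + 100 + 144 = 344

344


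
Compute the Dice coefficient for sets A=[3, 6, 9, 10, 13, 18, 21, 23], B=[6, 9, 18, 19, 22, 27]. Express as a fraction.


A intersect B = [6, 9, 18]
|A intersect B| = 3
|A| = 8, |B| = 6
Dice = 2*3 / (8+6)
= 6 / 14 = 3/7

3/7


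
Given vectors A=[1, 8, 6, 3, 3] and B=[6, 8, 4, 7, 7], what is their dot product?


Dot product = sum of element-wise products
A[0]*B[0] = 1*6 = 6
A[1]*B[1] = 8*8 = 64
A[2]*B[2] = 6*4 = 24
A[3]*B[3] = 3*7 = 21
A[4]*B[4] = 3*7 = 21
Sum = 6 + 64 + 24 + 21 + 21 = 136

136


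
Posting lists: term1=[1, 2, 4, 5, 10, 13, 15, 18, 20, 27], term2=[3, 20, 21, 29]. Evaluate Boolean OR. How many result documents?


Boolean OR: find union of posting lists
term1 docs: [1, 2, 4, 5, 10, 13, 15, 18, 20, 27]
term2 docs: [3, 20, 21, 29]
Union: [1, 2, 3, 4, 5, 10, 13, 15, 18, 20, 21, 27, 29]
|union| = 13

13


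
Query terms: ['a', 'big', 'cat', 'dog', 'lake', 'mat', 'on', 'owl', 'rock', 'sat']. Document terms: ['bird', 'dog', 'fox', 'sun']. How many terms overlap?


Query terms: ['a', 'big', 'cat', 'dog', 'lake', 'mat', 'on', 'owl', 'rock', 'sat']
Document terms: ['bird', 'dog', 'fox', 'sun']
Common terms: ['dog']
Overlap count = 1

1


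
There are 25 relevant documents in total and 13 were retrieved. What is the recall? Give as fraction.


Recall = retrieved_relevant / total_relevant
= 13 / 25
= 13 / (13 + 12)
= 13/25

13/25


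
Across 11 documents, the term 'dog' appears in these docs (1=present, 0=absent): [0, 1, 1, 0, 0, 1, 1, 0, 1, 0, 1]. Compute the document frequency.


Checking each document for 'dog':
Doc 1: absent
Doc 2: present
Doc 3: present
Doc 4: absent
Doc 5: absent
Doc 6: present
Doc 7: present
Doc 8: absent
Doc 9: present
Doc 10: absent
Doc 11: present
df = sum of presences = 0 + 1 + 1 + 0 + 0 + 1 + 1 + 0 + 1 + 0 + 1 = 6

6


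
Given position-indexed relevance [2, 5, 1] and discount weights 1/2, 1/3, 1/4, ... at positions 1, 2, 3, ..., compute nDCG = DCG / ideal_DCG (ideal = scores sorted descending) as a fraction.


Position discount weights w_i = 1/(i+1) for i=1..3:
Weights = [1/2, 1/3, 1/4]
Actual relevance: [2, 5, 1]
DCG = 2/2 + 5/3 + 1/4 = 35/12
Ideal relevance (sorted desc): [5, 2, 1]
Ideal DCG = 5/2 + 2/3 + 1/4 = 41/12
nDCG = DCG / ideal_DCG = 35/12 / 41/12 = 35/41

35/41


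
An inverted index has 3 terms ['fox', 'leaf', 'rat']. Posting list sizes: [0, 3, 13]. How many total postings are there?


Summing posting list sizes:
'fox': 0 postings
'leaf': 3 postings
'rat': 13 postings
Total = 0 + 3 + 13 = 16

16


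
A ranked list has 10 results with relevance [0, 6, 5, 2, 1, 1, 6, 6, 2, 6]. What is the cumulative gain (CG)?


Cumulative Gain = sum of relevance scores
Position 1: rel=0, running sum=0
Position 2: rel=6, running sum=6
Position 3: rel=5, running sum=11
Position 4: rel=2, running sum=13
Position 5: rel=1, running sum=14
Position 6: rel=1, running sum=15
Position 7: rel=6, running sum=21
Position 8: rel=6, running sum=27
Position 9: rel=2, running sum=29
Position 10: rel=6, running sum=35
CG = 35

35


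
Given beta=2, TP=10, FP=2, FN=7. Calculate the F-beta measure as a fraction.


P = TP/(TP+FP) = 10/12 = 5/6
R = TP/(TP+FN) = 10/17 = 10/17
beta^2 = 2^2 = 4
(1 + beta^2) = 5
Numerator = (1+beta^2)*P*R = 125/51
Denominator = beta^2*P + R = 10/3 + 10/17 = 200/51
F_beta = 5/8

5/8


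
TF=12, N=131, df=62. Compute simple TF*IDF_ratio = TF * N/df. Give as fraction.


TF * (N/df)
= 12 * (131/62)
= 12 * 131/62
= 786/31

786/31


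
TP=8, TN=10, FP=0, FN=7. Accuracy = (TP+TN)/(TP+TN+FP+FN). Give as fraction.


Accuracy = (TP + TN) / (TP + TN + FP + FN)
TP + TN = 8 + 10 = 18
Total = 8 + 10 + 0 + 7 = 25
Accuracy = 18 / 25 = 18/25

18/25


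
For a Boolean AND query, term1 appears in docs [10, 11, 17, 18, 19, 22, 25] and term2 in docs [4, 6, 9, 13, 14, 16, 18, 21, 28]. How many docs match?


Boolean AND: find intersection of posting lists
term1 docs: [10, 11, 17, 18, 19, 22, 25]
term2 docs: [4, 6, 9, 13, 14, 16, 18, 21, 28]
Intersection: [18]
|intersection| = 1

1


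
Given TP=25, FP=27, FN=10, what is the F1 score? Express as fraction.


F1 = 2 * P * R / (P + R)
P = TP/(TP+FP) = 25/52 = 25/52
R = TP/(TP+FN) = 25/35 = 5/7
2 * P * R = 2 * 25/52 * 5/7 = 125/182
P + R = 25/52 + 5/7 = 435/364
F1 = 125/182 / 435/364 = 50/87

50/87


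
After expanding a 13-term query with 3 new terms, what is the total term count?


Original terms: 13
Expansion terms: 3
Total = 13 + 3 = 16

16


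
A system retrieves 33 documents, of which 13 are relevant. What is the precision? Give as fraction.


Precision = relevant_retrieved / total_retrieved
= 13 / 33
= 13 / (13 + 20)
= 13/33

13/33


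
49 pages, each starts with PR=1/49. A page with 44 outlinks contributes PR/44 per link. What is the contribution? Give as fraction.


Initial PR = 1/49 = 1/49
Outlinks = 44
Contribution per link = PR / outlinks
= 1/49 / 44
= 1/2156

1/2156


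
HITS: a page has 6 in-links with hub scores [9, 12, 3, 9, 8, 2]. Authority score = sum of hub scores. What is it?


Authority = sum of hub scores of in-linkers
In-link 1: hub score = 9
In-link 2: hub score = 12
In-link 3: hub score = 3
In-link 4: hub score = 9
In-link 5: hub score = 8
In-link 6: hub score = 2
Authority = 9 + 12 + 3 + 9 + 8 + 2 = 43

43


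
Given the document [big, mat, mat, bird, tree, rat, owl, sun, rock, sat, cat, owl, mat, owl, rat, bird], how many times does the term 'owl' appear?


Document has 16 words
Scanning for 'owl':
Found at positions: [6, 11, 13]
Count = 3

3


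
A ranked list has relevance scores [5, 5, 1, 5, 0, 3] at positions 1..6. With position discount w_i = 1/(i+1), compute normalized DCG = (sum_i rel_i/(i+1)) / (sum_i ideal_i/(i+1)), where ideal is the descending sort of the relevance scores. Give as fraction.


Position discount weights w_i = 1/(i+1) for i=1..6:
Weights = [1/2, 1/3, 1/4, 1/5, 1/6, 1/7]
Actual relevance: [5, 5, 1, 5, 0, 3]
DCG = 5/2 + 5/3 + 1/4 + 5/5 + 0/6 + 3/7 = 491/84
Ideal relevance (sorted desc): [5, 5, 5, 3, 1, 0]
Ideal DCG = 5/2 + 5/3 + 5/4 + 3/5 + 1/6 + 0/7 = 371/60
nDCG = DCG / ideal_DCG = 491/84 / 371/60 = 2455/2597

2455/2597


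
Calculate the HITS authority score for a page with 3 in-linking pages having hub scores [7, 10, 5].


Authority = sum of hub scores of in-linkers
In-link 1: hub score = 7
In-link 2: hub score = 10
In-link 3: hub score = 5
Authority = 7 + 10 + 5 = 22

22


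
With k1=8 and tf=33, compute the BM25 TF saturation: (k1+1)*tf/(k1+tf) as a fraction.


BM25 TF component = (k1+1)*tf / (k1+tf)
k1 = 8, tf = 33
Numerator = (8+1)*33 = 297
Denominator = 8 + 33 = 41
= 297/41 = 297/41

297/41


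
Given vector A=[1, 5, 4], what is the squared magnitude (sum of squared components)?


|A|^2 = sum of squared components
A[0]^2 = 1^2 = 1
A[1]^2 = 5^2 = 25
A[2]^2 = 4^2 = 16
Sum = 1 + 25 + 16 = 42

42


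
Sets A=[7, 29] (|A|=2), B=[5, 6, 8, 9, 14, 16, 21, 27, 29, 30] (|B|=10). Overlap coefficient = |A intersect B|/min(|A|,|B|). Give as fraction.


A intersect B = [29]
|A intersect B| = 1
min(|A|, |B|) = min(2, 10) = 2
Overlap = 1 / 2 = 1/2

1/2


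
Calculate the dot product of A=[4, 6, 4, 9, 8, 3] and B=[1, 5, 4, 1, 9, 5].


Dot product = sum of element-wise products
A[0]*B[0] = 4*1 = 4
A[1]*B[1] = 6*5 = 30
A[2]*B[2] = 4*4 = 16
A[3]*B[3] = 9*1 = 9
A[4]*B[4] = 8*9 = 72
A[5]*B[5] = 3*5 = 15
Sum = 4 + 30 + 16 + 9 + 72 + 15 = 146

146


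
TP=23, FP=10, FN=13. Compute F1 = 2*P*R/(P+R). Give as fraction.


F1 = 2 * P * R / (P + R)
P = TP/(TP+FP) = 23/33 = 23/33
R = TP/(TP+FN) = 23/36 = 23/36
2 * P * R = 2 * 23/33 * 23/36 = 529/594
P + R = 23/33 + 23/36 = 529/396
F1 = 529/594 / 529/396 = 2/3

2/3


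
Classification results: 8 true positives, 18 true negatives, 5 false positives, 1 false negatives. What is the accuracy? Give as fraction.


Accuracy = (TP + TN) / (TP + TN + FP + FN)
TP + TN = 8 + 18 = 26
Total = 8 + 18 + 5 + 1 = 32
Accuracy = 26 / 32 = 13/16

13/16


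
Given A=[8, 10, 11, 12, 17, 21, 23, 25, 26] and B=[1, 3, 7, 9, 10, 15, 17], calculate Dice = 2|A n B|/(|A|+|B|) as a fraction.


A intersect B = [10, 17]
|A intersect B| = 2
|A| = 9, |B| = 7
Dice = 2*2 / (9+7)
= 4 / 16 = 1/4

1/4


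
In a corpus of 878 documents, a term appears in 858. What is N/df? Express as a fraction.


IDF ratio = N / df
= 878 / 858
= 439/429

439/429


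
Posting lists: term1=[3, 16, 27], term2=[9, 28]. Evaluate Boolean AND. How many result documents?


Boolean AND: find intersection of posting lists
term1 docs: [3, 16, 27]
term2 docs: [9, 28]
Intersection: []
|intersection| = 0

0


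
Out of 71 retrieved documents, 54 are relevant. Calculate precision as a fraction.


Precision = relevant_retrieved / total_retrieved
= 54 / 71
= 54 / (54 + 17)
= 54/71

54/71


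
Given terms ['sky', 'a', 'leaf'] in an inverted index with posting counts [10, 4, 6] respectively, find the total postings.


Summing posting list sizes:
'sky': 10 postings
'a': 4 postings
'leaf': 6 postings
Total = 10 + 4 + 6 = 20

20


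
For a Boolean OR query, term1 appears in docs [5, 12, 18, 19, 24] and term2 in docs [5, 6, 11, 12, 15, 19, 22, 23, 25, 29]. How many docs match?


Boolean OR: find union of posting lists
term1 docs: [5, 12, 18, 19, 24]
term2 docs: [5, 6, 11, 12, 15, 19, 22, 23, 25, 29]
Union: [5, 6, 11, 12, 15, 18, 19, 22, 23, 24, 25, 29]
|union| = 12

12


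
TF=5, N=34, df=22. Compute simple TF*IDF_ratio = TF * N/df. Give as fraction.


TF * (N/df)
= 5 * (34/22)
= 5 * 17/11
= 85/11

85/11


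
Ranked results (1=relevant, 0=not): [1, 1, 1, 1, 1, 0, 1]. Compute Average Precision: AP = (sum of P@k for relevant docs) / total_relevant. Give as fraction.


Computing P@k for each relevant position:
Position 1: relevant, P@1 = 1/1 = 1
Position 2: relevant, P@2 = 2/2 = 1
Position 3: relevant, P@3 = 3/3 = 1
Position 4: relevant, P@4 = 4/4 = 1
Position 5: relevant, P@5 = 5/5 = 1
Position 6: not relevant
Position 7: relevant, P@7 = 6/7 = 6/7
Sum of P@k = 1 + 1 + 1 + 1 + 1 + 6/7 = 41/7
AP = 41/7 / 6 = 41/42

41/42


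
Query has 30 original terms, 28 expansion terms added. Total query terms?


Original terms: 30
Expansion terms: 28
Total = 30 + 28 = 58

58


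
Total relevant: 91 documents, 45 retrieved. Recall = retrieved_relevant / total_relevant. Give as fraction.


Recall = retrieved_relevant / total_relevant
= 45 / 91
= 45 / (45 + 46)
= 45/91

45/91


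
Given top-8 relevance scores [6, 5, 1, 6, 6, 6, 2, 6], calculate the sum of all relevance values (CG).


Cumulative Gain = sum of relevance scores
Position 1: rel=6, running sum=6
Position 2: rel=5, running sum=11
Position 3: rel=1, running sum=12
Position 4: rel=6, running sum=18
Position 5: rel=6, running sum=24
Position 6: rel=6, running sum=30
Position 7: rel=2, running sum=32
Position 8: rel=6, running sum=38
CG = 38

38


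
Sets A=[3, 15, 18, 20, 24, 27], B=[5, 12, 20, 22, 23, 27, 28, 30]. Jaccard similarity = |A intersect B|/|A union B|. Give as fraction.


A intersect B = [20, 27]
|A intersect B| = 2
A union B = [3, 5, 12, 15, 18, 20, 22, 23, 24, 27, 28, 30]
|A union B| = 12
Jaccard = 2/12 = 1/6

1/6


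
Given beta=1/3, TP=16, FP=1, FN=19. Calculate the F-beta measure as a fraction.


P = TP/(TP+FP) = 16/17 = 16/17
R = TP/(TP+FN) = 16/35 = 16/35
beta^2 = 1/3^2 = 1/9
(1 + beta^2) = 10/9
Numerator = (1+beta^2)*P*R = 512/1071
Denominator = beta^2*P + R = 16/153 + 16/35 = 3008/5355
F_beta = 40/47

40/47


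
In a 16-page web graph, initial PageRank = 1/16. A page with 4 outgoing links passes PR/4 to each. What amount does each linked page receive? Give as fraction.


Initial PR = 1/16 = 1/16
Outlinks = 4
Contribution per link = PR / outlinks
= 1/16 / 4
= 1/64

1/64


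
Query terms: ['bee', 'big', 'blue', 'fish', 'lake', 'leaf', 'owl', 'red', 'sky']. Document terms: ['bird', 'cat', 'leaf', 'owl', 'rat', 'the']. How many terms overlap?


Query terms: ['bee', 'big', 'blue', 'fish', 'lake', 'leaf', 'owl', 'red', 'sky']
Document terms: ['bird', 'cat', 'leaf', 'owl', 'rat', 'the']
Common terms: ['leaf', 'owl']
Overlap count = 2

2


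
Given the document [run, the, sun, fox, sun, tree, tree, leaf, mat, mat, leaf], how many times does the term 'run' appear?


Document has 11 words
Scanning for 'run':
Found at positions: [0]
Count = 1

1


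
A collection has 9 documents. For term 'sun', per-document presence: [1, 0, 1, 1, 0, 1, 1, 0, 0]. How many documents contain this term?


Checking each document for 'sun':
Doc 1: present
Doc 2: absent
Doc 3: present
Doc 4: present
Doc 5: absent
Doc 6: present
Doc 7: present
Doc 8: absent
Doc 9: absent
df = sum of presences = 1 + 0 + 1 + 1 + 0 + 1 + 1 + 0 + 0 = 5

5


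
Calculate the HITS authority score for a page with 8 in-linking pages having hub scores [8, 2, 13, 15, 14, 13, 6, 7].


Authority = sum of hub scores of in-linkers
In-link 1: hub score = 8
In-link 2: hub score = 2
In-link 3: hub score = 13
In-link 4: hub score = 15
In-link 5: hub score = 14
In-link 6: hub score = 13
In-link 7: hub score = 6
In-link 8: hub score = 7
Authority = 8 + 2 + 13 + 15 + 14 + 13 + 6 + 7 = 78

78


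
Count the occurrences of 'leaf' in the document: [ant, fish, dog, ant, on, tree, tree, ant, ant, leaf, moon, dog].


Document has 12 words
Scanning for 'leaf':
Found at positions: [9]
Count = 1

1


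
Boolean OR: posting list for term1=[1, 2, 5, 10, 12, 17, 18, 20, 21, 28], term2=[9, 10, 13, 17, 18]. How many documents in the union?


Boolean OR: find union of posting lists
term1 docs: [1, 2, 5, 10, 12, 17, 18, 20, 21, 28]
term2 docs: [9, 10, 13, 17, 18]
Union: [1, 2, 5, 9, 10, 12, 13, 17, 18, 20, 21, 28]
|union| = 12

12


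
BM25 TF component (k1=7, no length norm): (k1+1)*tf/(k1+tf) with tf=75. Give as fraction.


BM25 TF component = (k1+1)*tf / (k1+tf)
k1 = 7, tf = 75
Numerator = (7+1)*75 = 600
Denominator = 7 + 75 = 82
= 600/82 = 300/41

300/41


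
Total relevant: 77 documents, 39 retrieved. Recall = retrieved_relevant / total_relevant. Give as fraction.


Recall = retrieved_relevant / total_relevant
= 39 / 77
= 39 / (39 + 38)
= 39/77

39/77


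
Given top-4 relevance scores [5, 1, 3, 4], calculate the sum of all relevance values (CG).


Cumulative Gain = sum of relevance scores
Position 1: rel=5, running sum=5
Position 2: rel=1, running sum=6
Position 3: rel=3, running sum=9
Position 4: rel=4, running sum=13
CG = 13

13


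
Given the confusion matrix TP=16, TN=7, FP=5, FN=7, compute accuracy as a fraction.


Accuracy = (TP + TN) / (TP + TN + FP + FN)
TP + TN = 16 + 7 = 23
Total = 16 + 7 + 5 + 7 = 35
Accuracy = 23 / 35 = 23/35

23/35


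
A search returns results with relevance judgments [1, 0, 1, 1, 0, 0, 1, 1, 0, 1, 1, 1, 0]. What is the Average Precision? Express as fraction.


Computing P@k for each relevant position:
Position 1: relevant, P@1 = 1/1 = 1
Position 2: not relevant
Position 3: relevant, P@3 = 2/3 = 2/3
Position 4: relevant, P@4 = 3/4 = 3/4
Position 5: not relevant
Position 6: not relevant
Position 7: relevant, P@7 = 4/7 = 4/7
Position 8: relevant, P@8 = 5/8 = 5/8
Position 9: not relevant
Position 10: relevant, P@10 = 6/10 = 3/5
Position 11: relevant, P@11 = 7/11 = 7/11
Position 12: relevant, P@12 = 8/12 = 2/3
Position 13: not relevant
Sum of P@k = 1 + 2/3 + 3/4 + 4/7 + 5/8 + 3/5 + 7/11 + 2/3 = 50969/9240
AP = 50969/9240 / 8 = 50969/73920

50969/73920


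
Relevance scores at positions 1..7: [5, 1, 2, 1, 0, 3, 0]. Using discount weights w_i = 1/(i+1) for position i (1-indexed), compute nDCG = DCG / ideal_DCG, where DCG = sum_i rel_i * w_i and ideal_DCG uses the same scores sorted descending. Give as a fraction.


Position discount weights w_i = 1/(i+1) for i=1..7:
Weights = [1/2, 1/3, 1/4, 1/5, 1/6, 1/7, 1/8]
Actual relevance: [5, 1, 2, 1, 0, 3, 0]
DCG = 5/2 + 1/3 + 2/4 + 1/5 + 0/6 + 3/7 + 0/8 = 416/105
Ideal relevance (sorted desc): [5, 3, 2, 1, 1, 0, 0]
Ideal DCG = 5/2 + 3/3 + 2/4 + 1/5 + 1/6 + 0/7 + 0/8 = 131/30
nDCG = DCG / ideal_DCG = 416/105 / 131/30 = 832/917

832/917


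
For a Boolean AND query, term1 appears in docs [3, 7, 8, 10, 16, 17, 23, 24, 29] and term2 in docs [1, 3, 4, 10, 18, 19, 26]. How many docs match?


Boolean AND: find intersection of posting lists
term1 docs: [3, 7, 8, 10, 16, 17, 23, 24, 29]
term2 docs: [1, 3, 4, 10, 18, 19, 26]
Intersection: [3, 10]
|intersection| = 2

2


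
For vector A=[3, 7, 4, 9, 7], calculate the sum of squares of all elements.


|A|^2 = sum of squared components
A[0]^2 = 3^2 = 9
A[1]^2 = 7^2 = 49
A[2]^2 = 4^2 = 16
A[3]^2 = 9^2 = 81
A[4]^2 = 7^2 = 49
Sum = 9 + 49 + 16 + 81 + 49 = 204

204


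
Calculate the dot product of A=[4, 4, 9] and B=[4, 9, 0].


Dot product = sum of element-wise products
A[0]*B[0] = 4*4 = 16
A[1]*B[1] = 4*9 = 36
A[2]*B[2] = 9*0 = 0
Sum = 16 + 36 + 0 = 52

52


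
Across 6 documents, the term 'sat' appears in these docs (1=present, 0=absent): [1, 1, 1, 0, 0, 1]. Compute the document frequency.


Checking each document for 'sat':
Doc 1: present
Doc 2: present
Doc 3: present
Doc 4: absent
Doc 5: absent
Doc 6: present
df = sum of presences = 1 + 1 + 1 + 0 + 0 + 1 = 4

4


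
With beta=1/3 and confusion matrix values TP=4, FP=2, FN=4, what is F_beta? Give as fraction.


P = TP/(TP+FP) = 4/6 = 2/3
R = TP/(TP+FN) = 4/8 = 1/2
beta^2 = 1/3^2 = 1/9
(1 + beta^2) = 10/9
Numerator = (1+beta^2)*P*R = 10/27
Denominator = beta^2*P + R = 2/27 + 1/2 = 31/54
F_beta = 20/31

20/31


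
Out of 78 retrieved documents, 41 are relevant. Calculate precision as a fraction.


Precision = relevant_retrieved / total_retrieved
= 41 / 78
= 41 / (41 + 37)
= 41/78

41/78


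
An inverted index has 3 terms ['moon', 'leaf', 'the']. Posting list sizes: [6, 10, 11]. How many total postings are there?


Summing posting list sizes:
'moon': 6 postings
'leaf': 10 postings
'the': 11 postings
Total = 6 + 10 + 11 = 27

27


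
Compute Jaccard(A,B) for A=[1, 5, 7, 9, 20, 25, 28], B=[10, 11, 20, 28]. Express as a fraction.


A intersect B = [20, 28]
|A intersect B| = 2
A union B = [1, 5, 7, 9, 10, 11, 20, 25, 28]
|A union B| = 9
Jaccard = 2/9 = 2/9

2/9


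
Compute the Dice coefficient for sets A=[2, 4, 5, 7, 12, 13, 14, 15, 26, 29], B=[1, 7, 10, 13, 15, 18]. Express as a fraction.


A intersect B = [7, 13, 15]
|A intersect B| = 3
|A| = 10, |B| = 6
Dice = 2*3 / (10+6)
= 6 / 16 = 3/8

3/8


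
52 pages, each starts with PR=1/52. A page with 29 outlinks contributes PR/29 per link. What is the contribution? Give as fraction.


Initial PR = 1/52 = 1/52
Outlinks = 29
Contribution per link = PR / outlinks
= 1/52 / 29
= 1/1508

1/1508


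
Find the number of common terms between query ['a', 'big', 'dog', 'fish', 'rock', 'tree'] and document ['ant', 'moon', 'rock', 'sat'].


Query terms: ['a', 'big', 'dog', 'fish', 'rock', 'tree']
Document terms: ['ant', 'moon', 'rock', 'sat']
Common terms: ['rock']
Overlap count = 1

1


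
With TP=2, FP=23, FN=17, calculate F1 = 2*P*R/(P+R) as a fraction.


F1 = 2 * P * R / (P + R)
P = TP/(TP+FP) = 2/25 = 2/25
R = TP/(TP+FN) = 2/19 = 2/19
2 * P * R = 2 * 2/25 * 2/19 = 8/475
P + R = 2/25 + 2/19 = 88/475
F1 = 8/475 / 88/475 = 1/11

1/11


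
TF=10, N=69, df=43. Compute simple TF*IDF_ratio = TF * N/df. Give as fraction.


TF * (N/df)
= 10 * (69/43)
= 10 * 69/43
= 690/43

690/43


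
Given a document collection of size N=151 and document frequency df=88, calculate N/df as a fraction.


IDF ratio = N / df
= 151 / 88
= 151/88

151/88
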